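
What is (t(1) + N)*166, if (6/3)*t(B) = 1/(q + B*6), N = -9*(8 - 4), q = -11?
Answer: -29963/5 ≈ -5992.6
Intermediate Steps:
N = -36 (N = -9*4 = -36)
t(B) = 1/(2*(-11 + 6*B)) (t(B) = 1/(2*(-11 + B*6)) = 1/(2*(-11 + 6*B)))
(t(1) + N)*166 = (1/(2*(-11 + 6*1)) - 36)*166 = (1/(2*(-11 + 6)) - 36)*166 = ((½)/(-5) - 36)*166 = ((½)*(-⅕) - 36)*166 = (-⅒ - 36)*166 = -361/10*166 = -29963/5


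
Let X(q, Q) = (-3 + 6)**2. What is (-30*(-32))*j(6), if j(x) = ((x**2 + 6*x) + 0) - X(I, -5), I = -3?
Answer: 60480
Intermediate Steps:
X(q, Q) = 9 (X(q, Q) = 3**2 = 9)
j(x) = -9 + x**2 + 6*x (j(x) = ((x**2 + 6*x) + 0) - 1*9 = (x**2 + 6*x) - 9 = -9 + x**2 + 6*x)
(-30*(-32))*j(6) = (-30*(-32))*(-9 + 6**2 + 6*6) = 960*(-9 + 36 + 36) = 960*63 = 60480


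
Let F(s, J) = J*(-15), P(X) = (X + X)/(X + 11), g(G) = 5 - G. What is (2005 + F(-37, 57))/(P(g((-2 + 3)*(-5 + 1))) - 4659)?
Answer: -11500/46581 ≈ -0.24688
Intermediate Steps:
P(X) = 2*X/(11 + X) (P(X) = (2*X)/(11 + X) = 2*X/(11 + X))
F(s, J) = -15*J
(2005 + F(-37, 57))/(P(g((-2 + 3)*(-5 + 1))) - 4659) = (2005 - 15*57)/(2*(5 - (-2 + 3)*(-5 + 1))/(11 + (5 - (-2 + 3)*(-5 + 1))) - 4659) = (2005 - 855)/(2*(5 - (-4))/(11 + (5 - (-4))) - 4659) = 1150/(2*(5 - 1*(-4))/(11 + (5 - 1*(-4))) - 4659) = 1150/(2*(5 + 4)/(11 + (5 + 4)) - 4659) = 1150/(2*9/(11 + 9) - 4659) = 1150/(2*9/20 - 4659) = 1150/(2*9*(1/20) - 4659) = 1150/(9/10 - 4659) = 1150/(-46581/10) = 1150*(-10/46581) = -11500/46581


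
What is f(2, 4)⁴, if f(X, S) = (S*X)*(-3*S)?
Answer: 84934656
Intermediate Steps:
f(X, S) = -3*X*S²
f(2, 4)⁴ = (-3*2*4²)⁴ = (-3*2*16)⁴ = (-96)⁴ = 84934656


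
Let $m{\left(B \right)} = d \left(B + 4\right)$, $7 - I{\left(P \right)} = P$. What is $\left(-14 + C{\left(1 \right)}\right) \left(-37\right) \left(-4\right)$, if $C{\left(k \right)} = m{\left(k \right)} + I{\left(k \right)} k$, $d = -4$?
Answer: $-4144$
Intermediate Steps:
$I{\left(P \right)} = 7 - P$
$m{\left(B \right)} = -16 - 4 B$ ($m{\left(B \right)} = - 4 \left(B + 4\right) = - 4 \left(4 + B\right) = -16 - 4 B$)
$C{\left(k \right)} = -16 - 4 k + k \left(7 - k\right)$ ($C{\left(k \right)} = \left(-16 - 4 k\right) + \left(7 - k\right) k = \left(-16 - 4 k\right) + k \left(7 - k\right) = -16 - 4 k + k \left(7 - k\right)$)
$\left(-14 + C{\left(1 \right)}\right) \left(-37\right) \left(-4\right) = \left(-14 - 14\right) \left(-37\right) \left(-4\right) = \left(-28\right) \left(-37\right) \left(-4\right) = 1036 \left(-4\right) = -4144$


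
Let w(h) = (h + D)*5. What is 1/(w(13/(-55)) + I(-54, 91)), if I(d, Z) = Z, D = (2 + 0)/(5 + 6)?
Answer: 11/998 ≈ 0.011022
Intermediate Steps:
D = 2/11 ≈ 0.18182
w(h) = 10/11 + 5*h (w(h) = (h + 2/11)*5 = (2/11 + h)*5 = 10/11 + 5*h)
1/(w(13/(-55)) + I(-54, 91)) = 1/((10/11 + 5*(13/(-55))) + 91) = 1/((10/11 + 5*(13*(-1/55))) + 91) = 1/((10/11 + 5*(-13/55)) + 91) = 1/((10/11 - 13/11) + 91) = 1/(-3/11 + 91) = 1/(998/11) = 11/998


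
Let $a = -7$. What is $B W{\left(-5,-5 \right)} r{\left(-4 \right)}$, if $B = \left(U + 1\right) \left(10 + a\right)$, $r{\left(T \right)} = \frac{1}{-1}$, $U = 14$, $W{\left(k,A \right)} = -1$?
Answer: $45$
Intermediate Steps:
$r{\left(T \right)} = -1$
$B = 45$ ($B = \left(14 + 1\right) \left(10 - 7\right) = 15 \cdot 3 = 45$)
$B W{\left(-5,-5 \right)} r{\left(-4 \right)} = 45 \left(-1\right) \left(-1\right) = \left(-45\right) \left(-1\right) = 45$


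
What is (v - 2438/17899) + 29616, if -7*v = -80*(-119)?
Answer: 505751706/17899 ≈ 28256.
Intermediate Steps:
v = -1360 (v = -(-80)*(-119)/7 = -1/7*9520 = -1360)
(v - 2438/17899) + 29616 = (-1360 - 2438/17899) + 29616 = -24345078/17899 + 29616 = 505751706/17899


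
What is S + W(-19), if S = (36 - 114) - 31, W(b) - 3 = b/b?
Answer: -105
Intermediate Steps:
W(b) = 4 (W(b) = 3 + b/b = 3 + 1 = 4)
S = -109 (S = -78 - 31 = -109)
S + W(-19) = -109 + 4 = -105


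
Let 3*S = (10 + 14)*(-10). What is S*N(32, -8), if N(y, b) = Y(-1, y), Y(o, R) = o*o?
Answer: -80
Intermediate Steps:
Y(o, R) = o²
N(y, b) = 1 (N(y, b) = (-1)² = 1)
S = -80 (S = ((10 + 14)*(-10))/3 = (24*(-10))/3 = (⅓)*(-240) = -80)
S*N(32, -8) = -80*1 = -80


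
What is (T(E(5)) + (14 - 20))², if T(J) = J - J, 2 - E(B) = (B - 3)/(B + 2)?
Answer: 36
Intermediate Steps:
E(B) = 2 - (-3 + B)/(2 + B) (E(B) = 2 - (B - 3)/(B + 2) = 2 - (-3 + B)/(2 + B))
T(J) = 0
(T(E(5)) + (14 - 20))² = (0 + (14 - 20))² = (0 - 6)² = (-6)² = 36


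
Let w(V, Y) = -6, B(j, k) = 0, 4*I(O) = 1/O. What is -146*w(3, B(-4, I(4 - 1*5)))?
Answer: 876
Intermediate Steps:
I(O) = 1/(4*O) (I(O) = (1/O)/4 = 1/(4*O))
-146*w(3, B(-4, I(4 - 1*5))) = -146*(-6) = 876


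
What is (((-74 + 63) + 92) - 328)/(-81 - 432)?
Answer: 13/27 ≈ 0.48148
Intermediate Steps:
(((-74 + 63) + 92) - 328)/(-81 - 432) = ((-11 + 92) - 328)/(-513) = (81 - 328)*(-1/513) = -247*(-1/513) = 13/27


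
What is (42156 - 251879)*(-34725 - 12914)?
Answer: 9990993997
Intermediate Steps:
(42156 - 251879)*(-34725 - 12914) = -209723*(-47639) = 9990993997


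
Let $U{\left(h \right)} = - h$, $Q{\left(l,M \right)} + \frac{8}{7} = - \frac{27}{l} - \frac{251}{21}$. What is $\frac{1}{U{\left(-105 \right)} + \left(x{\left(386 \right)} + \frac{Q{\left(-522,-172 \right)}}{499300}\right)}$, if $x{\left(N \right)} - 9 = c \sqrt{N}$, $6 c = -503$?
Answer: $- \frac{42162121992812896200}{998511239553823792569631} - \frac{31005193307293380000 \sqrt{386}}{998511239553823792569631} \approx -0.00065229$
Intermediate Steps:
$Q{\left(l,M \right)} = - \frac{275}{21} - \frac{27}{l}$ ($Q{\left(l,M \right)} = - \frac{8}{7} - \left(\frac{251}{21} + \frac{27}{l}\right) = - \frac{275}{21} - \frac{27}{l}$)
$c = - \frac{503}{6}$ ($c = \frac{1}{6} \left(-503\right) = - \frac{503}{6} \approx -83.833$)
$x{\left(N \right)} = 9 - \frac{503 \sqrt{N}}{6}$
$\frac{1}{U{\left(-105 \right)} + \left(x{\left(386 \right)} + \frac{Q{\left(-522,-172 \right)}}{499300}\right)} = \frac{1}{\left(-1\right) \left(-105\right) + \left(\left(9 - \frac{503 \sqrt{386}}{6}\right) + \frac{- \frac{275}{21} - \frac{27}{-522}}{499300}\right)} = \frac{1}{105 + \left(\left(9 - \frac{503 \sqrt{386}}{6}\right) + \left(- \frac{275}{21} - - \frac{3}{58}\right) \frac{1}{499300}\right)} = \frac{1}{105 + \left(\left(9 - \frac{503 \sqrt{386}}{6}\right) + \left(- \frac{275}{21} + \frac{3}{58}\right) \frac{1}{499300}\right)} = \frac{1}{105 + \left(\left(9 - \frac{503 \sqrt{386}}{6}\right) - \frac{15887}{608147400}\right)} = \frac{1}{105 + \left(\frac{5473310713}{608147400} - \frac{503 \sqrt{386}}{6}\right)} = \frac{1}{\frac{69328787713}{608147400} - \frac{503 \sqrt{386}}{6}}$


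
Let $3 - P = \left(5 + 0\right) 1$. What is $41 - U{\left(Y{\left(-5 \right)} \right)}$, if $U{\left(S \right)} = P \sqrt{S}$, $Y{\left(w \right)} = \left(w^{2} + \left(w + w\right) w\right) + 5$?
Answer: $41 + 8 \sqrt{5} \approx 58.889$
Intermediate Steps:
$P = -2$ ($P = 3 - \left(5 + 0\right) 1 = 3 - 5 \cdot 1 = 3 - 5 = -2$)
$Y{\left(w \right)} = 5 + 3 w^{2}$ ($Y{\left(w \right)} = \left(w^{2} + 2 w w\right) + 5 = \left(w^{2} + 2 w^{2}\right) + 5 = 3 w^{2} + 5 = 5 + 3 w^{2}$)
$U{\left(S \right)} = - 2 \sqrt{S}$
$41 - U{\left(Y{\left(-5 \right)} \right)} = 41 - - 2 \sqrt{5 + 3 \left(-5\right)^{2}} = 41 - - 2 \sqrt{5 + 3 \cdot 25} = 41 - - 2 \sqrt{5 + 75} = 41 - - 2 \sqrt{80} = 41 - - 2 \cdot 4 \sqrt{5} = 41 - - 8 \sqrt{5} = 41 + 8 \sqrt{5}$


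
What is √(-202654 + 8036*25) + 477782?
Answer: 477782 + I*√1754 ≈ 4.7778e+5 + 41.881*I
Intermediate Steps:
√(-202654 + 8036*25) + 477782 = √(-202654 + 200900) + 477782 = √(-1754) + 477782 = I*√1754 + 477782 = 477782 + I*√1754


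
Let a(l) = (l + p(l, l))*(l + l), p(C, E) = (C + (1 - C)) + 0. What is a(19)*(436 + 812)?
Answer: 948480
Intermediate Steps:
p(C, E) = 1 (p(C, E) = 1 + 0 = 1)
a(l) = 2*l*(1 + l) (a(l) = (l + 1)*(l + l) = (1 + l)*(2*l) = 2*l*(1 + l))
a(19)*(436 + 812) = (2*19*(1 + 19))*(436 + 812) = (2*19*20)*1248 = 760*1248 = 948480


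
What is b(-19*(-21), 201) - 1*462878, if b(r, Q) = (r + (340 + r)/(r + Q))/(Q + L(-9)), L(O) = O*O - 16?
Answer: -73875088661/159600 ≈ -4.6288e+5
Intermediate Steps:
L(O) = -16 + O² (L(O) = O² - 16 = -16 + O²)
b(r, Q) = (r + (340 + r)/(Q + r))/(65 + Q) (b(r, Q) = (r + (340 + r)/(r + Q))/(Q + (-16 + (-9)²)) = (r + (340 + r)/(Q + r))/(Q + (-16 + 81)) = (r + (340 + r)/(Q + r))/(Q + 65) = (r + (340 + r)/(Q + r))/(65 + Q))
b(-19*(-21), 201) - 1*462878 = (340 - 19*(-21) + (-19*(-21))² + 201*(-19*(-21)))/(201² + 65*201 + 65*(-19*(-21)) + 201*(-19*(-21))) - 1*462878 = (340 + 399 + 399² + 201*399)/(40401 + 13065 + 65*399 + 201*399) - 462878 = (340 + 399 + 159201 + 80199)/(40401 + 13065 + 25935 + 80199) - 462878 = 240139/159600 - 462878 = -73875088661/159600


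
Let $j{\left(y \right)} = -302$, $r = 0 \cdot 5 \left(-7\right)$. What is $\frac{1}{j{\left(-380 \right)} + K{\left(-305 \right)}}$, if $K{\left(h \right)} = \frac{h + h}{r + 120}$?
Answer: $- \frac{12}{3685} \approx -0.0032564$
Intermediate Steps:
$r = 0$ ($r = 0 \left(-7\right) = 0$)
$K{\left(h \right)} = \frac{h}{60}$ ($K{\left(h \right)} = \frac{h + h}{0 + 120} = \frac{2 h}{120} = 2 h \frac{1}{120} = \frac{h}{60}$)
$\frac{1}{j{\left(-380 \right)} + K{\left(-305 \right)}} = \frac{1}{-302 + \frac{1}{60} \left(-305\right)} = \frac{1}{-302 - \frac{61}{12}} = \frac{1}{- \frac{3685}{12}} = - \frac{12}{3685}$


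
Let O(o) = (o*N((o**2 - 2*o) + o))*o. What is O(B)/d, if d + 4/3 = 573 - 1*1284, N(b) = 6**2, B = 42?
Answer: -190512/2137 ≈ -89.149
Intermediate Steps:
N(b) = 36
O(o) = 36*o**2 (O(o) = (o*36)*o = (36*o)*o = 36*o**2)
d = -2137/3 (d = -4/3 + (573 - 1*1284) = -4/3 + (573 - 1284) = -4/3 - 711 = -2137/3 ≈ -712.33)
O(B)/d = (36*42**2)/(-2137/3) = (36*1764)*(-3/2137) = 63504*(-3/2137) = -190512/2137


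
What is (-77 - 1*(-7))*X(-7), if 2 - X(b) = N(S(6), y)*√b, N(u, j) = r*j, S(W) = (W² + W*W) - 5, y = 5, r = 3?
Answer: -140 + 1050*I*√7 ≈ -140.0 + 2778.0*I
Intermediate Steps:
S(W) = -5 + 2*W² (S(W) = (W² + W²) - 5 = 2*W² - 5 = -5 + 2*W²)
N(u, j) = 3*j
X(b) = 2 - 15*√b (X(b) = 2 - 3*5*√b = 2 - 15*√b)
(-77 - 1*(-7))*X(-7) = (-77 - 1*(-7))*(2 - 15*I*√7) = (-77 + 7)*(2 - 15*I*√7) = -70*(2 - 15*I*√7) = -140 + 1050*I*√7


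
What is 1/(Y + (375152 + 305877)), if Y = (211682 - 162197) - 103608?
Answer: 1/626906 ≈ 1.5951e-6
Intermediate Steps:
Y = -54123 (Y = 49485 - 103608 = -54123)
1/(Y + (375152 + 305877)) = 1/(-54123 + (375152 + 305877)) = 1/(-54123 + 681029) = 1/626906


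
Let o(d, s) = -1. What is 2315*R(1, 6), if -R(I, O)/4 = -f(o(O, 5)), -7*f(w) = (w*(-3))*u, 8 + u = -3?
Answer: 305580/7 ≈ 43654.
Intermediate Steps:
u = -11 (u = -8 - 3 = -11)
f(w) = -33*w/7 (f(w) = -w*(-3)*(-11)/7 = -(-3*w)*(-11)/7 = -33*w/7)
R(I, O) = 132/7 (R(I, O) = -(-4)*(-33/7*(-1)) = -(-4)*33/7 = -4*(-33/7) = 132/7)
2315*R(1, 6) = 2315*(132/7) = 305580/7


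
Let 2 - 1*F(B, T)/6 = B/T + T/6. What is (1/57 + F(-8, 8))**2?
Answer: 326041/3249 ≈ 100.35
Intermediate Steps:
F(B, T) = 12 - T - 6*B/T (F(B, T) = 12 - 6*(B/T + T/6) = 12 - 6*(T/6 + B/T) = 12 + (-T - 6*B/T) = 12 - T - 6*B/T)
(1/57 + F(-8, 8))**2 = (1/57 + (12 - 1*8 - 6*(-8)/8))**2 = (1/57 + (12 - 8 - 6*(-8)*1/8))**2 = (1/57 + (12 - 8 + 6))**2 = (1/57 + 10)**2 = (571/57)**2 = 326041/3249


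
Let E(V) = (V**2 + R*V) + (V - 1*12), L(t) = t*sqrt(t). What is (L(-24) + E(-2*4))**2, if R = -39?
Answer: 112912 - 34176*I*sqrt(6) ≈ 1.1291e+5 - 83714.0*I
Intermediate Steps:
L(t) = t**(3/2)
E(V) = -12 + V**2 - 38*V (E(V) = (V**2 - 39*V) + (V - 1*12) = (V**2 - 39*V) + (V - 12) = (V**2 - 39*V) + (-12 + V) = -12 + V**2 - 38*V)
(L(-24) + E(-2*4))**2 = ((-24)**(3/2) + (-12 + (-2*4)**2 - (-76)*4))**2 = (-48*I*sqrt(6) + (-12 + (-8)**2 - 38*(-8)))**2 = (-48*I*sqrt(6) + (-12 + 64 + 304))**2 = (-48*I*sqrt(6) + 356)**2 = (356 - 48*I*sqrt(6))**2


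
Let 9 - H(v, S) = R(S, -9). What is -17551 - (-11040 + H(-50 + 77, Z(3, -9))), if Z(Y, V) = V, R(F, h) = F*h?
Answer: -6439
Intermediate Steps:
H(v, S) = 9 + 9*S (H(v, S) = 9 - S*(-9) = 9 - (-9)*S = 9 + 9*S)
-17551 - (-11040 + H(-50 + 77, Z(3, -9))) = -17551 - (-11040 + (9 + 9*(-9))) = -17551 - (-11040 + (9 - 81)) = -17551 - (-11040 - 72) = -17551 - 1*(-11112) = -17551 + 11112 = -6439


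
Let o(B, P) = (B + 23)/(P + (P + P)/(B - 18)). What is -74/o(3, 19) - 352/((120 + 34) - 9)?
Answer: -21443/435 ≈ -49.294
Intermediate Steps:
o(B, P) = (23 + B)/(P + 2*P/(-18 + B)) (o(B, P) = (23 + B)/(P + (2*P)/(-18 + B)) = (23 + B)/(P + 2*P/(-18 + B)))
-74/o(3, 19) - 352/((120 + 34) - 9) = -74*19*(-16 + 3)/(-414 + 3² + 5*3) - 352/((120 + 34) - 9) = -74*(-247/(-414 + 9 + 15)) - 352/(154 - 9) = -74/((1/19)*(-1/13)*(-390)) - 352/145 = -74/30/19 - 352*1/145 = -74*19/30 - 352/145 = -703/15 - 352/145 = -21443/435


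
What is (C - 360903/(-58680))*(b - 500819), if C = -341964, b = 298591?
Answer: 338160380365223/4890 ≈ 6.9153e+10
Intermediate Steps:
(C - 360903/(-58680))*(b - 500819) = (-341964 - 360903/(-58680))*(298591 - 500819) = (-341964 - 360903*(-1/58680))*(-202228) = (-341964 + 120301/19560)*(-202228) = -6688695539/19560*(-202228) = 338160380365223/4890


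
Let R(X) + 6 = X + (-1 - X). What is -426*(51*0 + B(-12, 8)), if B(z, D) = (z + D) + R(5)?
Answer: 4686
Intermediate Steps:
R(X) = -7 (R(X) = -6 + (X + (-1 - X)) = -6 - 1 = -7)
B(z, D) = -7 + D + z (B(z, D) = (z + D) - 7 = (D + z) - 7 = -7 + D + z)
-426*(51*0 + B(-12, 8)) = -426*(51*0 + (-7 + 8 - 12)) = -426*(0 - 11) = -426*(-11) = 4686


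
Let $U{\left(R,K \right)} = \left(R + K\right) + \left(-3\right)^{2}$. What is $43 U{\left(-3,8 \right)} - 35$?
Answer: $567$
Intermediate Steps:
$U{\left(R,K \right)} = 9 + K + R$ ($U{\left(R,K \right)} = \left(K + R\right) + 9 = 9 + K + R$)
$43 U{\left(-3,8 \right)} - 35 = 43 \left(9 + 8 - 3\right) - 35 = 43 \cdot 14 - 35 = 602 - 35 = 567$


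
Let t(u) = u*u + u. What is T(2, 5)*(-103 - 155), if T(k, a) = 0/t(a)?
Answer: 0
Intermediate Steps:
t(u) = u + u² (t(u) = u² + u = u + u²)
T(k, a) = 0 (T(k, a) = 0/((a*(1 + a))) = 0*(1/(a*(1 + a))) = 0)
T(2, 5)*(-103 - 155) = 0*(-103 - 155) = 0*(-258) = 0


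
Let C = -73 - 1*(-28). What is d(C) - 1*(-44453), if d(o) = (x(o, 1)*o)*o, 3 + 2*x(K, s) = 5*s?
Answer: 46478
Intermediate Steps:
x(K, s) = -3/2 + 5*s/2 (x(K, s) = -3/2 + (5*s)/2 = -3/2 + 5*s/2)
C = -45 (C = -73 + 28 = -45)
d(o) = o² (d(o) = ((-3/2 + (5/2)*1)*o)*o = ((-3/2 + 5/2)*o)*o = (1*o)*o = o*o = o²)
d(C) - 1*(-44453) = (-45)² - 1*(-44453) = 2025 + 44453 = 46478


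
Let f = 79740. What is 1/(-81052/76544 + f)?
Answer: 832/66342799 ≈ 1.2541e-5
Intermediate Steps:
1/(-81052/76544 + f) = 1/(-81052/76544 + 79740) = 1/(-81052*1/76544 + 79740) = 1/(-881/832 + 79740) = 1/(66342799/832) = 832/66342799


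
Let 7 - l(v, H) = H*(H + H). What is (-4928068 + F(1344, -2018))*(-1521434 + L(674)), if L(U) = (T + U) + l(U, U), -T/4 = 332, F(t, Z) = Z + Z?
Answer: 11988134741832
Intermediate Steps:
F(t, Z) = 2*Z
T = -1328 (T = -4*332 = -1328)
l(v, H) = 7 - 2*H² (l(v, H) = 7 - H*(H + H) = 7 - H*2*H = 7 - 2*H²)
L(U) = -1321 + U - 2*U² (L(U) = (-1328 + U) + (7 - 2*U²) = -1321 + U - 2*U²)
(-4928068 + F(1344, -2018))*(-1521434 + L(674)) = (-4928068 + 2*(-2018))*(-1521434 + (-1321 + 674 - 2*674²)) = (-4928068 - 4036)*(-1521434 + (-1321 + 674 - 2*454276)) = -4932104*(-1521434 + (-1321 + 674 - 908552)) = -4932104*(-1521434 - 909199) = -4932104*(-2430633) = 11988134741832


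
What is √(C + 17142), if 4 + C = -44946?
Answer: 4*I*√1738 ≈ 166.76*I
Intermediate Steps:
C = -44950 (C = -4 - 44946 = -44950)
√(C + 17142) = √(-44950 + 17142) = √(-27808) = 4*I*√1738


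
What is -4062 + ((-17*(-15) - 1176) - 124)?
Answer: -5107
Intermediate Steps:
-4062 + ((-17*(-15) - 1176) - 124) = -4062 + ((255 - 1176) - 124) = -4062 + (-921 - 124) = -4062 - 1045 = -5107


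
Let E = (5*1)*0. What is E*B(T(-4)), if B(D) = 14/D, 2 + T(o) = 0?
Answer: 0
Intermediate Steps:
T(o) = -2 (T(o) = -2 + 0 = -2)
E = 0 (E = 5*0 = 0)
E*B(T(-4)) = 0*(14/(-2)) = 0*(14*(-½)) = 0*(-7) = 0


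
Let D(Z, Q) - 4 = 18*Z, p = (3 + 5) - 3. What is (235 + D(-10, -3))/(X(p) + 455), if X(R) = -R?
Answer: 59/450 ≈ 0.13111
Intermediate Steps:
p = 5 (p = 8 - 3 = 5)
D(Z, Q) = 4 + 18*Z
(235 + D(-10, -3))/(X(p) + 455) = (235 + (4 + 18*(-10)))/(-1*5 + 455) = (235 + (4 - 180))/(-5 + 455) = (235 - 176)/450 = 59*(1/450) = 59/450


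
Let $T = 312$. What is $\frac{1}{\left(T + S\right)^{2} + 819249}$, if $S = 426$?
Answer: $\frac{1}{1363893} \approx 7.332 \cdot 10^{-7}$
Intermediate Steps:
$\frac{1}{\left(T + S\right)^{2} + 819249} = \frac{1}{\left(312 + 426\right)^{2} + 819249} = \frac{1}{738^{2} + 819249} = \frac{1}{544644 + 819249} = \frac{1}{1363893}$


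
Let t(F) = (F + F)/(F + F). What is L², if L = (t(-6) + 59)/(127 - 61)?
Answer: 100/121 ≈ 0.82645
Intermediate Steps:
t(F) = 1 (t(F) = (2*F)/((2*F)) = (2*F)*(1/(2*F)) = 1)
L = 10/11 (L = (1 + 59)/(127 - 61) = 60/66 = 60*(1/66) = 10/11 ≈ 0.90909)
L² = (10/11)² = 100/121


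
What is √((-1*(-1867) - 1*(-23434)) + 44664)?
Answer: √69965 ≈ 264.51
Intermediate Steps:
√((-1*(-1867) - 1*(-23434)) + 44664) = √((1867 + 23434) + 44664) = √(25301 + 44664) = √69965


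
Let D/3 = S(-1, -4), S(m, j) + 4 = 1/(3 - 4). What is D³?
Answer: -3375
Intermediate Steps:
S(m, j) = -5 (S(m, j) = -4 + 1/(3 - 4) = -4 + 1/(-1) = -4 - 1 = -5)
D = -15 (D = 3*(-5) = -15)
D³ = (-15)³ = -3375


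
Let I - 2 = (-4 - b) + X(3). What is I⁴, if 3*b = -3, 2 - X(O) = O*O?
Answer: 4096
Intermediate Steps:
X(O) = 2 - O² (X(O) = 2 - O*O = 2 - O²)
b = -1 (b = (⅓)*(-3) = -1)
I = -8 (I = 2 + ((-4 - 1*(-1)) + (2 - 1*3²)) = 2 + ((-4 + 1) + (2 - 1*9)) = 2 + (-3 + (2 - 9)) = 2 + (-3 - 7) = 2 - 10 = -8)
I⁴ = (-8)⁴ = 4096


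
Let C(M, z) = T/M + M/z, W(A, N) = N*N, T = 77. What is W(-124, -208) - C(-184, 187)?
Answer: 1488675967/34408 ≈ 43265.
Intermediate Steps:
W(A, N) = N²
C(M, z) = 77/M + M/z
W(-124, -208) - C(-184, 187) = (-208)² - (77/(-184) - 184/187) = 43264 - (77*(-1/184) - 184*1/187) = 43264 - (-77/184 - 184/187) = 43264 - 1*(-48255/34408) = 43264 + 48255/34408 = 1488675967/34408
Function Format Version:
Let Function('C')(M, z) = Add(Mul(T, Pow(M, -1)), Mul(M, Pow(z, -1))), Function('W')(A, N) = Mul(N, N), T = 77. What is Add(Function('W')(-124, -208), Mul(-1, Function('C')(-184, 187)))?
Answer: Rational(1488675967, 34408) ≈ 43265.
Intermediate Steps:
Function('W')(A, N) = Pow(N, 2)
Function('C')(M, z) = Add(Mul(77, Pow(M, -1)), Mul(M, Pow(z, -1)))
Add(Function('W')(-124, -208), Mul(-1, Function('C')(-184, 187))) = Add(Pow(-208, 2), Mul(-1, Add(Mul(77, Pow(-184, -1)), Mul(-184, Pow(187, -1))))) = Add(43264, Mul(-1, Add(Mul(77, Rational(-1, 184)), Mul(-184, Rational(1, 187))))) = Add(43264, Mul(-1, Add(Rational(-77, 184), Rational(-184, 187)))) = Add(43264, Mul(-1, Rational(-48255, 34408))) = Add(43264, Rational(48255, 34408)) = Rational(1488675967, 34408)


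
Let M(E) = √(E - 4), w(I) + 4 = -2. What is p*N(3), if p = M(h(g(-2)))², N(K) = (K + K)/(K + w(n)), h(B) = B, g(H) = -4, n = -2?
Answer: 16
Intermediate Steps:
w(I) = -6 (w(I) = -4 - 2 = -6)
M(E) = √(-4 + E)
N(K) = 2*K/(-6 + K) (N(K) = (K + K)/(K - 6) = (2*K)/(-6 + K) = 2*K/(-6 + K))
p = -8 (p = (√(-4 - 4))² = (√(-8))² = (2*I*√2)² = -8)
p*N(3) = -16*3/(-6 + 3) = -16*3/(-3) = -16*3*(-1)/3 = -8*(-2) = 16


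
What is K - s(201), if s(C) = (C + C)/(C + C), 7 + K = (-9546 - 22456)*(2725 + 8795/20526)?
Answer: -895130344249/10263 ≈ -8.7219e+7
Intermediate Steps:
K = -895130333986/10263 (K = -7 + (-9546 - 22456)*(2725 + 8795/20526) = -7 - 32002*(2725 + 8795*(1/20526)) = -7 - 32002*(2725 + 8795/20526) = -7 - 32002*55942145/20526 = -7 - 895130262145/10263 = -895130333986/10263 ≈ -8.7219e+7)
s(C) = 1 (s(C) = (2*C)/((2*C)) = (2*C)*(1/(2*C)) = 1)
K - s(201) = -895130333986/10263 - 1*1 = -895130333986/10263 - 1 = -895130344249/10263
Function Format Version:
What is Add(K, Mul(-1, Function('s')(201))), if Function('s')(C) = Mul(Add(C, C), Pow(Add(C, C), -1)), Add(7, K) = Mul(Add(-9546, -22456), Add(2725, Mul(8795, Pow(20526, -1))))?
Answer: Rational(-895130344249, 10263) ≈ -8.7219e+7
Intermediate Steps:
K = Rational(-895130333986, 10263) (K = Add(-7, Mul(Add(-9546, -22456), Add(2725, Mul(8795, Pow(20526, -1))))) = Add(-7, Mul(-32002, Add(2725, Mul(8795, Rational(1, 20526))))) = Add(-7, Mul(-32002, Add(2725, Rational(8795, 20526)))) = Add(-7, Mul(-32002, Rational(55942145, 20526))) = Add(-7, Rational(-895130262145, 10263)) = Rational(-895130333986, 10263) ≈ -8.7219e+7)
Function('s')(C) = 1 (Function('s')(C) = Mul(Mul(2, C), Pow(Mul(2, C), -1)) = Mul(Mul(2, C), Mul(Rational(1, 2), Pow(C, -1))) = 1)
Add(K, Mul(-1, Function('s')(201))) = Add(Rational(-895130333986, 10263), Mul(-1, 1)) = Add(Rational(-895130333986, 10263), -1) = Rational(-895130344249, 10263)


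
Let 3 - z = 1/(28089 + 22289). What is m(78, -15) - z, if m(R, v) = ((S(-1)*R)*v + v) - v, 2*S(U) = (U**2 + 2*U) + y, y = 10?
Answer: -265391303/50378 ≈ -5268.0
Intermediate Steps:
S(U) = 5 + U + U**2/2 (S(U) = ((U**2 + 2*U) + 10)/2 = (10 + U**2 + 2*U)/2 = 5 + U + U**2/2)
m(R, v) = 9*R*v/2 (m(R, v) = (((5 - 1 + (1/2)*(-1)**2)*R)*v + v) - v = (((5 - 1 + (1/2)*1)*R)*v + v) - v = (((5 - 1 + 1/2)*R)*v + v) - v = ((9*R/2)*v + v) - v = (9*R*v/2 + v) - v = (v + 9*R*v/2) - v = 9*R*v/2)
z = 151133/50378 (z = 3 - 1/(28089 + 22289) = 3 - 1/50378 = 151133/50378 ≈ 3.0000)
m(78, -15) - z = (9/2)*78*(-15) - 1*151133/50378 = -5265 - 151133/50378 = -265391303/50378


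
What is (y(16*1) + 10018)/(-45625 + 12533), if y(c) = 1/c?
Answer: -160289/529472 ≈ -0.30273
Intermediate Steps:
(y(16*1) + 10018)/(-45625 + 12533) = (1/(16*1) + 10018)/(-45625 + 12533) = (1/16 + 10018)/(-33092) = (1/16 + 10018)*(-1/33092) = (160289/16)*(-1/33092) = -160289/529472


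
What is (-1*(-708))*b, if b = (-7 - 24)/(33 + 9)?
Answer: -3658/7 ≈ -522.57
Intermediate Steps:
b = -31/42 ≈ -0.73810
(-1*(-708))*b = -1*(-708)*(-31/42) = 708*(-31/42) = -3658/7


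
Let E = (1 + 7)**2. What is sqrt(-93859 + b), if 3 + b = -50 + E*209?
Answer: 2*I*sqrt(20134) ≈ 283.79*I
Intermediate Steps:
E = 64 (E = 8**2 = 64)
b = 13323 (b = -3 + (-50 + 64*209) = -3 + (-50 + 13376) = -3 + 13326 = 13323)
sqrt(-93859 + b) = sqrt(-93859 + 13323) = sqrt(-80536) = 2*I*sqrt(20134)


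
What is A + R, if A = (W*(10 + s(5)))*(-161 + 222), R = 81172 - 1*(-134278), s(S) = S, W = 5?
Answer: 220025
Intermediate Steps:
R = 215450 (R = 81172 + 134278 = 215450)
A = 4575 (A = (5*(10 + 5))*(-161 + 222) = (5*15)*61 = 75*61 = 4575)
A + R = 4575 + 215450 = 220025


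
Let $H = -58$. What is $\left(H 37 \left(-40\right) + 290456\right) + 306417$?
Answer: $682713$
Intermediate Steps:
$\left(H 37 \left(-40\right) + 290456\right) + 306417 = \left(\left(-58\right) 37 \left(-40\right) + 290456\right) + 306417 = \left(\left(-2146\right) \left(-40\right) + 290456\right) + 306417 = \left(85840 + 290456\right) + 306417 = 376296 + 306417 = 682713$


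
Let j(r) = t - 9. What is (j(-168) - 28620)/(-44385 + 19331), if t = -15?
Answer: 14322/12527 ≈ 1.1433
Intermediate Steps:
j(r) = -24 (j(r) = -15 - 9 = -24)
(j(-168) - 28620)/(-44385 + 19331) = (-24 - 28620)/(-44385 + 19331) = -28644/(-25054) = -28644*(-1/25054) = 14322/12527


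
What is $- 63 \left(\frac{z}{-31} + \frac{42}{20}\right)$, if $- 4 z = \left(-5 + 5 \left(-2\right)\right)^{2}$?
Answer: $- \frac{152901}{620} \approx -246.61$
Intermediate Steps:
$z = - \frac{225}{4}$ ($z = - \frac{\left(-5 + 5 \left(-2\right)\right)^{2}}{4} = - \frac{\left(-5 - 10\right)^{2}}{4} = - \frac{\left(-15\right)^{2}}{4} = \left(- \frac{1}{4}\right) 225 = - \frac{225}{4} \approx -56.25$)
$- 63 \left(\frac{z}{-31} + \frac{42}{20}\right) = - 63 \left(- \frac{225}{4 \left(-31\right)} + \frac{42}{20}\right) = - 63 \left(\left(- \frac{225}{4}\right) \left(- \frac{1}{31}\right) + 42 \cdot \frac{1}{20}\right) = - 63 \left(\frac{225}{124} + \frac{21}{10}\right) = \left(-63\right) \frac{2427}{620} = - \frac{152901}{620}$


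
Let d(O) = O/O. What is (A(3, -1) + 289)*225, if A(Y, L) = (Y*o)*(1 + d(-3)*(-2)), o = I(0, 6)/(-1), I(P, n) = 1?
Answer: 65700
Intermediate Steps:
d(O) = 1
o = -1 (o = 1/(-1) = 1*(-1) = -1)
A(Y, L) = Y (A(Y, L) = (Y*(-1))*(1 + 1*(-2)) = (-Y)*(1 - 2) = -Y*(-1) = Y)
(A(3, -1) + 289)*225 = (3 + 289)*225 = 292*225 = 65700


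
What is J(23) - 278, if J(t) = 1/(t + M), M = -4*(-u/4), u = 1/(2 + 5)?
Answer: -45029/162 ≈ -277.96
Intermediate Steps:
u = 1/7 ≈ 0.14286
M = 1/7 (M = -4/((-4/1/7)) = -4/((-4*7)) = -4/(-28) = -4*(-1/28) = 1/7 ≈ 0.14286)
J(t) = 1/(1/7 + t) (J(t) = 1/(t + 1/7) = 1/(1/7 + t))
J(23) - 278 = 7/(1 + 7*23) - 278 = 7/(1 + 161) - 278 = 7/162 - 278 = -45029/162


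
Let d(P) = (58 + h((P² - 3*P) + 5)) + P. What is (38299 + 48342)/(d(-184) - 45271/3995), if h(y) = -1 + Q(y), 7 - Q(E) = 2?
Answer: -20360635/31333 ≈ -649.81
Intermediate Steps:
Q(E) = 5 (Q(E) = 7 - 1*2 = 7 - 2 = 5)
h(y) = 4 (h(y) = -1 + 5 = 4)
d(P) = 62 + P (d(P) = (58 + 4) + P = 62 + P)
(38299 + 48342)/(d(-184) - 45271/3995) = (38299 + 48342)/((62 - 184) - 45271/3995) = 86641/(-122 - 45271*1/3995) = 86641/(-122 - 2663/235) = 86641/(-31333/235) = 86641*(-235/31333) = -20360635/31333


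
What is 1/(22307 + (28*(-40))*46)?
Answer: -1/29213 ≈ -3.4231e-5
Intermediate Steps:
1/(22307 + (28*(-40))*46) = 1/(22307 - 1120*46) = 1/(22307 - 51520) = 1/(-29213) = -1/29213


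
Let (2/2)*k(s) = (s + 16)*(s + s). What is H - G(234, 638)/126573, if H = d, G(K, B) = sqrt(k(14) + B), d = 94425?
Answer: 94425 - sqrt(1478)/126573 ≈ 94425.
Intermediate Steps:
k(s) = 2*s*(16 + s) (k(s) = (s + 16)*(s + s) = (16 + s)*(2*s) = 2*s*(16 + s))
G(K, B) = sqrt(840 + B) (G(K, B) = sqrt(2*14*(16 + 14) + B) = sqrt(2*14*30 + B) = sqrt(840 + B))
H = 94425
H - G(234, 638)/126573 = 94425 - sqrt(840 + 638)/126573 = 94425 - sqrt(1478)/126573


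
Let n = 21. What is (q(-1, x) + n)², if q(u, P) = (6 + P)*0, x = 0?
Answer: 441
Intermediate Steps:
q(u, P) = 0
(q(-1, x) + n)² = (0 + 21)² = 21² = 441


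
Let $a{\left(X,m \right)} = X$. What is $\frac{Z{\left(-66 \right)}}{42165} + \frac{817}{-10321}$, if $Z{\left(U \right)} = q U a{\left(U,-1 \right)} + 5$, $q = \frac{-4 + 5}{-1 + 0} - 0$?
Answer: $- \frac{79355476}{435184965} \approx -0.18235$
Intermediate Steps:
$q = -1$ ($q = 1 \frac{1}{-1} + 0 = 1 \left(-1\right) + 0 = -1 + 0 = -1$)
$Z{\left(U \right)} = 5 - U^{2}$ ($Z{\left(U \right)} = - U U + 5 = - U^{2} + 5 = 5 - U^{2}$)
$\frac{Z{\left(-66 \right)}}{42165} + \frac{817}{-10321} = \frac{5 - \left(-66\right)^{2}}{42165} + \frac{817}{-10321} = \left(5 - 4356\right) \frac{1}{42165} + 817 \left(- \frac{1}{10321}\right) = \left(5 - 4356\right) \frac{1}{42165} - \frac{817}{10321} = \left(-4351\right) \frac{1}{42165} - \frac{817}{10321} = - \frac{4351}{42165} - \frac{817}{10321} = - \frac{79355476}{435184965}$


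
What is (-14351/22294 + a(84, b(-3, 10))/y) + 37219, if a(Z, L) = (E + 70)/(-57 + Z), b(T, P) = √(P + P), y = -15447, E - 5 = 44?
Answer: 346061346418429/9298136286 ≈ 37218.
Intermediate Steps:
E = 49 (E = 5 + 44 = 49)
b(T, P) = √2*√P (b(T, P) = √(2*P) = √2*√P)
a(Z, L) = 119/(-57 + Z) (a(Z, L) = (49 + 70)/(-57 + Z) = 119/(-57 + Z))
(-14351/22294 + a(84, b(-3, 10))/y) + 37219 = (-14351/22294 + (119/(-57 + 84))/(-15447)) + 37219 = (-14351*1/22294 + (119/27)*(-1/15447)) + 37219 = (-14351/22294 + (119*(1/27))*(-1/15447)) + 37219 = (-14351/22294 + (119/27)*(-1/15447)) + 37219 = (-14351/22294 - 119/417069) + 37219 = -5988010205/9298136286 + 37219 = 346061346418429/9298136286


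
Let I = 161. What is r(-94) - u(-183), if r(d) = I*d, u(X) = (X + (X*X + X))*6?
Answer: -213872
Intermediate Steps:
u(X) = 6*X² + 12*X (u(X) = (X + (X² + X))*6 = (X + (X + X²))*6 = (X² + 2*X)*6 = 6*X² + 12*X)
r(d) = 161*d
r(-94) - u(-183) = 161*(-94) - 6*(-183)*(2 - 183) = -15134 - 6*(-183)*(-181) = -15134 - 1*198738 = -15134 - 198738 = -213872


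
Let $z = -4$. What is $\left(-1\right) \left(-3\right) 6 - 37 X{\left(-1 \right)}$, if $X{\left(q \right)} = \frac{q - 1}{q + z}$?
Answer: $\frac{16}{5} \approx 3.2$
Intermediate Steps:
$X{\left(q \right)} = \frac{-1 + q}{-4 + q}$ ($X{\left(q \right)} = \frac{q - 1}{q - 4} = \frac{-1 + q}{-4 + q}$)
$\left(-1\right) \left(-3\right) 6 - 37 X{\left(-1 \right)} = \left(-1\right) \left(-3\right) 6 - 37 \frac{-1 - 1}{-4 - 1} = 3 \cdot 6 - 37 \frac{1}{-5} \left(-2\right) = 18 - 37 \left(\left(- \frac{1}{5}\right) \left(-2\right)\right) = 18 - \frac{74}{5} = \frac{16}{5}$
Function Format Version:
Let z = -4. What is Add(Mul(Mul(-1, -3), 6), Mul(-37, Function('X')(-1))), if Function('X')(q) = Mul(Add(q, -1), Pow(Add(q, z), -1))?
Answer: Rational(16, 5) ≈ 3.2000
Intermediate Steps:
Function('X')(q) = Mul(Pow(Add(-4, q), -1), Add(-1, q)) (Function('X')(q) = Mul(Add(q, -1), Pow(Add(q, -4), -1)) = Mul(Add(-1, q), Pow(Add(-4, q), -1)) = Mul(Pow(Add(-4, q), -1), Add(-1, q)))
Add(Mul(Mul(-1, -3), 6), Mul(-37, Function('X')(-1))) = Add(Mul(Mul(-1, -3), 6), Mul(-37, Mul(Pow(Add(-4, -1), -1), Add(-1, -1)))) = Add(Mul(3, 6), Mul(-37, Mul(Pow(-5, -1), -2))) = Add(18, Mul(-37, Mul(Rational(-1, 5), -2))) = Add(18, Mul(-37, Rational(2, 5))) = Add(18, Rational(-74, 5)) = Rational(16, 5)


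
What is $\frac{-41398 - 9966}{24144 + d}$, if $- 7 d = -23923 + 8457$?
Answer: $- \frac{179774}{92237} \approx -1.949$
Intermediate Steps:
$d = \frac{15466}{7}$ ($d = - \frac{-23923 + 8457}{7} = \left(- \frac{1}{7}\right) \left(-15466\right) = \frac{15466}{7} \approx 2209.4$)
$\frac{-41398 - 9966}{24144 + d} = \frac{-41398 - 9966}{24144 + \frac{15466}{7}} = - \frac{51364}{\frac{184474}{7}} = \left(-51364\right) \frac{7}{184474} = - \frac{179774}{92237}$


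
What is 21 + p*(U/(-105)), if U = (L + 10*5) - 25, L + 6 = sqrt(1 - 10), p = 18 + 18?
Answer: 507/35 - 36*I/35 ≈ 14.486 - 1.0286*I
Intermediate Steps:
p = 36
L = -6 + 3*I (L = -6 + sqrt(1 - 10) = -6 + sqrt(-9) = -6 + 3*I ≈ -6.0 + 3.0*I)
U = 19 + 3*I (U = ((-6 + 3*I) + 10*5) - 25 = ((-6 + 3*I) + 50) - 25 = (44 + 3*I) - 25 = 19 + 3*I ≈ 19.0 + 3.0*I)
21 + p*(U/(-105)) = 21 + 36*((19 + 3*I)/(-105)) = 21 + 36*((19 + 3*I)*(-1/105)) = 21 + 36*(-19/105 - I/35) = 21 + (-228/35 - 36*I/35) = 507/35 - 36*I/35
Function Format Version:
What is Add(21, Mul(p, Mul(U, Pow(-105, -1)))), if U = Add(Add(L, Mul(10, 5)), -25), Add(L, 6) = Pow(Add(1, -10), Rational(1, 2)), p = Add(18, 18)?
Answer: Add(Rational(507, 35), Mul(Rational(-36, 35), I)) ≈ Add(14.486, Mul(-1.0286, I))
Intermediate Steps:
p = 36
L = Add(-6, Mul(3, I)) (L = Add(-6, Pow(Add(1, -10), Rational(1, 2))) = Add(-6, Pow(-9, Rational(1, 2))) = Add(-6, Mul(3, I)) ≈ Add(-6.0000, Mul(3.0000, I)))
U = Add(19, Mul(3, I)) (U = Add(Add(Add(-6, Mul(3, I)), Mul(10, 5)), -25) = Add(Add(Add(-6, Mul(3, I)), 50), -25) = Add(Add(44, Mul(3, I)), -25) = Add(19, Mul(3, I)) ≈ Add(19.000, Mul(3.0000, I)))
Add(21, Mul(p, Mul(U, Pow(-105, -1)))) = Add(21, Mul(36, Mul(Add(19, Mul(3, I)), Pow(-105, -1)))) = Add(21, Mul(36, Mul(Add(19, Mul(3, I)), Rational(-1, 105)))) = Add(21, Mul(36, Add(Rational(-19, 105), Mul(Rational(-1, 35), I)))) = Add(21, Add(Rational(-228, 35), Mul(Rational(-36, 35), I))) = Add(Rational(507, 35), Mul(Rational(-36, 35), I))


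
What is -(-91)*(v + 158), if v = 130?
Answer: 26208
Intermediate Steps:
-(-91)*(v + 158) = -(-91)*(130 + 158) = -(-91)*288 = -1*(-26208) = 26208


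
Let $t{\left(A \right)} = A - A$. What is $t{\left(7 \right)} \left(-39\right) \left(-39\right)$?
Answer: $0$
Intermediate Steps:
$t{\left(A \right)} = 0$
$t{\left(7 \right)} \left(-39\right) \left(-39\right) = 0 \left(-39\right) \left(-39\right) = 0 \left(-39\right) = 0$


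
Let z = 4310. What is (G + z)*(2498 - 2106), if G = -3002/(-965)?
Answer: 1631563584/965 ≈ 1.6907e+6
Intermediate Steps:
G = 3002/965 (G = -3002*(-1/965) = 3002/965 ≈ 3.1109)
(G + z)*(2498 - 2106) = (3002/965 + 4310)*(2498 - 2106) = (4162152/965)*392 = 1631563584/965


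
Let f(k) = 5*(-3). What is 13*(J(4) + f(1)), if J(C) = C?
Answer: -143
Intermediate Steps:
f(k) = -15
13*(J(4) + f(1)) = 13*(4 - 15) = 13*(-11) = -143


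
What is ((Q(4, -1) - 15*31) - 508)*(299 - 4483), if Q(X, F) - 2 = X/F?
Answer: 4079400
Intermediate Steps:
Q(X, F) = 2 + X/F
((Q(4, -1) - 15*31) - 508)*(299 - 4483) = (((2 + 4/(-1)) - 15*31) - 508)*(299 - 4483) = (((2 + 4*(-1)) - 465) - 508)*(-4184) = (((2 - 4) - 465) - 508)*(-4184) = ((-2 - 465) - 508)*(-4184) = (-467 - 508)*(-4184) = -975*(-4184) = 4079400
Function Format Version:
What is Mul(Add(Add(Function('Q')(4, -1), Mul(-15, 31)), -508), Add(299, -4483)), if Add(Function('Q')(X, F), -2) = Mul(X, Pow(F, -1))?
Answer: 4079400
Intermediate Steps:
Function('Q')(X, F) = Add(2, Mul(X, Pow(F, -1)))
Mul(Add(Add(Function('Q')(4, -1), Mul(-15, 31)), -508), Add(299, -4483)) = Mul(Add(Add(Add(2, Mul(4, Pow(-1, -1))), Mul(-15, 31)), -508), Add(299, -4483)) = Mul(Add(Add(Add(2, Mul(4, -1)), -465), -508), -4184) = Mul(Add(Add(Add(2, -4), -465), -508), -4184) = Mul(Add(Add(-2, -465), -508), -4184) = Mul(Add(-467, -508), -4184) = Mul(-975, -4184) = 4079400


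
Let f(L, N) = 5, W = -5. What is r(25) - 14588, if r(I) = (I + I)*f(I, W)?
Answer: -14338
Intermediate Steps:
r(I) = 10*I (r(I) = (I + I)*5 = (2*I)*5 = 10*I)
r(25) - 14588 = 10*25 - 14588 = 250 - 14588 = -14338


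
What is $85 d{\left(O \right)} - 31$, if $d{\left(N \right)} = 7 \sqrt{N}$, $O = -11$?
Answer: $-31 + 595 i \sqrt{11} \approx -31.0 + 1973.4 i$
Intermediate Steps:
$85 d{\left(O \right)} - 31 = 85 \cdot 7 \sqrt{-11} - 31 = 85 \cdot 7 i \sqrt{11} - 31 = 595 i \sqrt{11} - 31 = -31 + 595 i \sqrt{11}$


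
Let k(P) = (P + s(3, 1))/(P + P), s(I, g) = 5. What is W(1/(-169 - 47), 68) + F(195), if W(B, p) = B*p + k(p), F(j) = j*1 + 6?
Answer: 738887/3672 ≈ 201.22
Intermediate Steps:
F(j) = 6 + j (F(j) = j + 6 = 6 + j)
k(P) = (5 + P)/(2*P) (k(P) = (P + 5)/(P + P) = (5 + P)/((2*P)) = (5 + P)*(1/(2*P)) = (5 + P)/(2*P))
W(B, p) = B*p + (5 + p)/(2*p)
W(1/(-169 - 47), 68) + F(195) = (½ + (5/2)/68 + 68/(-169 - 47)) + (6 + 195) = (½ + (5/2)*(1/68) + 68/(-216)) + 201 = (½ + 5/136 - 1/216*68) + 201 = (½ + 5/136 - 17/54) + 201 = 815/3672 + 201 = 738887/3672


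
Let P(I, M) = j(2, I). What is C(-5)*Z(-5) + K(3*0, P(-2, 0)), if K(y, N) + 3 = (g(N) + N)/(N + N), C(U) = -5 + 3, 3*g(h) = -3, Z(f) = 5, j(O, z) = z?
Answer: -49/4 ≈ -12.250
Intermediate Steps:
P(I, M) = I
g(h) = -1 (g(h) = (⅓)*(-3) = -1)
C(U) = -2
K(y, N) = -3 + (-1 + N)/(2*N) (K(y, N) = -3 + (-1 + N)/(N + N) = -3 + (-1 + N)/((2*N)) = -3 + (-1 + N)*(1/(2*N)) = -3 + (-1 + N)/(2*N))
C(-5)*Z(-5) + K(3*0, P(-2, 0)) = -2*5 + (½)*(-1 - 5*(-2))/(-2) = -10 + (½)*(-½)*(-1 + 10) = -10 + (½)*(-½)*9 = -10 - 9/4 = -49/4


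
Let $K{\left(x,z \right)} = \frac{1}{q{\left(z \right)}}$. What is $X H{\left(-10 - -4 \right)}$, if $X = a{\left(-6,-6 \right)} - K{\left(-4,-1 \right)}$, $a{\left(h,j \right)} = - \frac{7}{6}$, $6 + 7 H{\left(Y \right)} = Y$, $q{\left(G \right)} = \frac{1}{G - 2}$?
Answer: $- \frac{22}{7} \approx -3.1429$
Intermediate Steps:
$q{\left(G \right)} = \frac{1}{-2 + G}$
$K{\left(x,z \right)} = -2 + z$ ($K{\left(x,z \right)} = \frac{1}{\frac{1}{-2 + z}} = -2 + z$)
$H{\left(Y \right)} = - \frac{6}{7} + \frac{Y}{7}$
$a{\left(h,j \right)} = - \frac{7}{6}$ ($a{\left(h,j \right)} = \left(-7\right) \frac{1}{6} = - \frac{7}{6}$)
$X = \frac{11}{6}$ ($X = - \frac{7}{6} - \left(-2 - 1\right) = - \frac{7}{6} - -3 = - \frac{7}{6} + 3 = \frac{11}{6} \approx 1.8333$)
$X H{\left(-10 - -4 \right)} = \frac{11 \left(- \frac{6}{7} + \frac{-10 - -4}{7}\right)}{6} = \frac{11 \left(- \frac{6}{7} + \frac{-10 + 4}{7}\right)}{6} = \frac{11 \left(- \frac{6}{7} + \frac{1}{7} \left(-6\right)\right)}{6} = \frac{11 \left(- \frac{6}{7} - \frac{6}{7}\right)}{6} = \frac{11}{6} \left(- \frac{12}{7}\right) = - \frac{22}{7}$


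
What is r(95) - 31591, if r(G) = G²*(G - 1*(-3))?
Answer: 852859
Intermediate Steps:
r(G) = G²*(3 + G) (r(G) = G²*(G + 3) = G²*(3 + G))
r(95) - 31591 = 95²*(3 + 95) - 31591 = 9025*98 - 31591 = 884450 - 31591 = 852859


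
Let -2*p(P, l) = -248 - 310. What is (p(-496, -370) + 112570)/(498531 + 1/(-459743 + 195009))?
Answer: 29874967166/131978105753 ≈ 0.22636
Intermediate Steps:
p(P, l) = 279 (p(P, l) = -(-248 - 310)/2 = -½*(-558) = 279)
(p(-496, -370) + 112570)/(498531 + 1/(-459743 + 195009)) = (279 + 112570)/(498531 + 1/(-459743 + 195009)) = 112849/(498531 + 1/(-264734)) = 112849/(498531 - 1/264734) = 112849/(131978105753/264734) = 112849*(264734/131978105753) = 29874967166/131978105753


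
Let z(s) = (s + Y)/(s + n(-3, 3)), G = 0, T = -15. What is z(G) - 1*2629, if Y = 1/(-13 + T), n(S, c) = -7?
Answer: -515283/196 ≈ -2629.0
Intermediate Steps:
Y = -1/28 (Y = 1/(-13 - 15) = 1/(-28) = -1/28 ≈ -0.035714)
z(s) = (-1/28 + s)/(-7 + s) (z(s) = (s - 1/28)/(s - 7) = (-1/28 + s)/(-7 + s))
z(G) - 1*2629 = (-1/28 + 0)/(-7 + 0) - 1*2629 = -1/28/(-7) - 2629 = -⅐*(-1/28) - 2629 = 1/196 - 2629 = -515283/196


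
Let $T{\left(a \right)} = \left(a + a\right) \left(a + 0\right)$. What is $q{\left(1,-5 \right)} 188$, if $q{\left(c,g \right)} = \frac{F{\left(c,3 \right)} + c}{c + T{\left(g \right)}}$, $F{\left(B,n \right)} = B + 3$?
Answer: $\frac{940}{51} \approx 18.431$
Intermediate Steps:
$F{\left(B,n \right)} = 3 + B$
$T{\left(a \right)} = 2 a^{2}$ ($T{\left(a \right)} = 2 a a = 2 a^{2}$)
$q{\left(c,g \right)} = \frac{3 + 2 c}{c + 2 g^{2}}$ ($q{\left(c,g \right)} = \frac{\left(3 + c\right) + c}{c + 2 g^{2}} = \frac{3 + 2 c}{c + 2 g^{2}}$)
$q{\left(1,-5 \right)} 188 = \frac{3 + 2 \cdot 1}{1 + 2 \left(-5\right)^{2}} \cdot 188 = \frac{3 + 2}{1 + 2 \cdot 25} \cdot 188 = \frac{1}{1 + 50} \cdot 5 \cdot 188 = \frac{1}{51} \cdot 5 \cdot 188 = \frac{5}{51} \cdot 188 = \frac{940}{51}$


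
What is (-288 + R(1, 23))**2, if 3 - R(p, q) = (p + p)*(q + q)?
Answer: 142129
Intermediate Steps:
R(p, q) = 3 - 4*p*q (R(p, q) = 3 - (p + p)*(q + q) = 3 - 2*p*2*q = 3 - 4*p*q)
(-288 + R(1, 23))**2 = (-288 + (3 - 4*1*23))**2 = (-288 + (3 - 92))**2 = (-288 - 89)**2 = (-377)**2 = 142129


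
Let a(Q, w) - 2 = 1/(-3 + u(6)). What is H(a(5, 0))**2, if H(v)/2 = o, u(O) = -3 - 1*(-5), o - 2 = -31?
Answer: 3364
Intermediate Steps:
o = -29 (o = 2 - 31 = -29)
u(O) = 2 (u(O) = -3 + 5 = 2)
a(Q, w) = 1 (a(Q, w) = 2 + 1/(-3 + 2) = 2 + 1/(-1) = 2 - 1 = 1)
H(v) = -58 (H(v) = 2*(-29) = -58)
H(a(5, 0))**2 = (-58)**2 = 3364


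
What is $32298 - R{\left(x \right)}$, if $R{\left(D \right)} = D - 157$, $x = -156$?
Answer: $32611$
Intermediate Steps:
$R{\left(D \right)} = -157 + D$
$32298 - R{\left(x \right)} = 32298 - \left(-157 - 156\right) = 32298 - -313 = 32298 + 313 = 32611$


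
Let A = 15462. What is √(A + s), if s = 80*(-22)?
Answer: √13702 ≈ 117.06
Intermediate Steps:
s = -1760
√(A + s) = √(15462 - 1760) = √13702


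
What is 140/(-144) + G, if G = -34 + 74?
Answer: 1405/36 ≈ 39.028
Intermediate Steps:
G = 40
140/(-144) + G = 140/(-144) + 40 = 140*(-1/144) + 40 = -35/36 + 40 = 1405/36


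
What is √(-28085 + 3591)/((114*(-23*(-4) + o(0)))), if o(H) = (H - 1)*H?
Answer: I*√24494/10488 ≈ 0.014922*I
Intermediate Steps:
o(H) = H*(-1 + H) (o(H) = (-1 + H)*H = H*(-1 + H))
√(-28085 + 3591)/((114*(-23*(-4) + o(0)))) = √(-28085 + 3591)/((114*(-23*(-4) + 0*(-1 + 0)))) = √(-24494)/((114*(92 + 0*(-1)))) = (I*√24494)/((114*(92 + 0))) = (I*√24494)/((114*92)) = (I*√24494)/10488 = (I*√24494)*(1/10488) = I*√24494/10488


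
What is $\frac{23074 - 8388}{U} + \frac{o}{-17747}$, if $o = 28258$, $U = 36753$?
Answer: $- \frac{777933832}{652255491} \approx -1.1927$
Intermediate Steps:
$\frac{23074 - 8388}{U} + \frac{o}{-17747} = \frac{23074 - 8388}{36753} + \frac{28258}{-17747} = \left(23074 - 8388\right) \frac{1}{36753} + 28258 \left(- \frac{1}{17747}\right) = 14686 \cdot \frac{1}{36753} - \frac{28258}{17747} = \frac{14686}{36753} - \frac{28258}{17747} = - \frac{777933832}{652255491}$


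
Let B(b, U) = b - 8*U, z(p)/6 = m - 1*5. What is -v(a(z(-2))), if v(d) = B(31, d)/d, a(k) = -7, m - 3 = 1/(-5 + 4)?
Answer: 87/7 ≈ 12.429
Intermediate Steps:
m = 2 (m = 3 + 1/(-5 + 4) = 3 + 1/(-1) = 3 - 1 = 2)
z(p) = -18 (z(p) = 6*(2 - 1*5) = 6*(2 - 5) = 6*(-3) = -18)
v(d) = (31 - 8*d)/d
-v(a(z(-2))) = -(-8 + 31/(-7)) = -(-8 + 31*(-⅐)) = -(-8 - 31/7) = -1*(-87/7) = 87/7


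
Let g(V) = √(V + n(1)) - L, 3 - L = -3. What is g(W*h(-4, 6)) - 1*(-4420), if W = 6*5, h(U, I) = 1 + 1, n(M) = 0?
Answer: 4414 + 2*√15 ≈ 4421.8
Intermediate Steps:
L = 6 (L = 3 - 1*(-3) = 3 + 3 = 6)
h(U, I) = 2
W = 30
g(V) = -6 + √V (g(V) = √(V + 0) - 1*6 = √V - 6 = -6 + √V)
g(W*h(-4, 6)) - 1*(-4420) = (-6 + √(30*2)) - 1*(-4420) = (-6 + √60) + 4420 = (-6 + 2*√15) + 4420 = 4414 + 2*√15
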